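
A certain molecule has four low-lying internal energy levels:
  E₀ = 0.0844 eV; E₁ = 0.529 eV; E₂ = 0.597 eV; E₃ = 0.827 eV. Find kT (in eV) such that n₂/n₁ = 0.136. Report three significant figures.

0.0341 eV

n₂/n₁ = exp[−(E₂−E₁)/kT] = 0.136.
⇒ (E₂−E₁)/kT = ln(1/0.136) = ln(7.3529) = 1.9951.
kT = 0.068 eV / 1.9951 = 0.0341 eV.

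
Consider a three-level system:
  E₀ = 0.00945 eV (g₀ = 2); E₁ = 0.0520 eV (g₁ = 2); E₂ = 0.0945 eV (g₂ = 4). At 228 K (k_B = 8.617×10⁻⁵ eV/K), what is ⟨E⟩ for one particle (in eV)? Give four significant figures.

k_BT = 8.617×10⁻⁵ × 228 K = 0.0196468 eV.
Eᵢ/kT = 0.480994, 2.64674, 4.80994.
Z = Σ gᵢe^(−Eᵢ/kT) = 2·e^(−0.480994) + 2·e^(−2.64674) + 4·e^(−4.80994) = 1.23634 + 0.141764 + 0.0325934 = 1.41070.
⟨E⟩ = Σ Eᵢ gᵢe^(−Eᵢ/kT) / Z = (0.00945·1.23634 + 0.0520·0.141764 + 0.0945·0.0325934) / 1.41070 = 0.01569 eV.

0.01569 eV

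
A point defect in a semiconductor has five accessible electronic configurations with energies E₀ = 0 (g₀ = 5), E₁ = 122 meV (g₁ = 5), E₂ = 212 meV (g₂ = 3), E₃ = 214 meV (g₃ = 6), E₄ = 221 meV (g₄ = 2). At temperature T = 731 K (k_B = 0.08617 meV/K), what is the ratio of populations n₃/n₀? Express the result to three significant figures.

k_BT = 0.08617 × 731 K = 62.990 meV.
n₃/n₀ = (g₃/g₀) exp[−(E₃−E₀)/kT] = (6/5) × exp(−(214 meV)/(62.990 meV)) = (6/5) × exp(-3.3974) = 0.0402.

0.0402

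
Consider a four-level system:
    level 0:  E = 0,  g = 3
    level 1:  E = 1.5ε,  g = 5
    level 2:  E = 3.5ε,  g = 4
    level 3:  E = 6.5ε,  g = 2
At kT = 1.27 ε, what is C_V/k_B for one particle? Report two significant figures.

Eᵢ/kT = 0, 1.181, 2.756, 5.118.
Z = Σ gᵢe^(−Eᵢ/kT) = 3·e^(−0) + 5·e^(−1.181) + 4·e^(−2.756) + 2·e^(−5.118) = 3.000 + 1.535 + 0.2542 + 0.01198 = 4.801.
⟨E⟩ = 0.6811 ε, ⟨E²⟩ = 1.473 ε².
C_V/k_B = (⟨E²⟩ − ⟨E⟩²)/(kT)² = (1.473 − 0.4639)/1.613 = 0.63.

0.63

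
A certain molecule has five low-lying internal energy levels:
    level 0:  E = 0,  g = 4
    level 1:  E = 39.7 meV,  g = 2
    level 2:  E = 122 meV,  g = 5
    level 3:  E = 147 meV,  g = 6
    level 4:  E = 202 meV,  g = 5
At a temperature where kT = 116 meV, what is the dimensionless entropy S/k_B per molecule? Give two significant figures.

Eᵢ/kT = 0, 0.3422, 1.052, 1.267, 1.741.
Z = Σ gᵢe^(−Eᵢ/kT) = 4·e^(−0) + 2·e^(−0.3422) + 5·e^(−1.052) + 6·e^(−1.267) + 5·e^(−1.741) = 4.000 + 1.420 + 1.746 + 1.690 + 0.8767 = 9.733.
⟨E⟩ = Σ EᵢPᵢ = 71.40 meV.
S/k_B = ln Z + ⟨E⟩/kT = ln(9.733) + 71.40/116 = 2.276 + 0.6155 = 2.9.

2.9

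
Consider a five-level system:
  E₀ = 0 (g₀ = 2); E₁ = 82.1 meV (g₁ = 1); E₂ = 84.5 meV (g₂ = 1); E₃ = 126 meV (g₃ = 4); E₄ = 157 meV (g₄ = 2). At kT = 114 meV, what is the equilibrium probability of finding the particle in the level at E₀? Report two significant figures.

Eᵢ/kT = 0, 0.7202, 0.7412, 1.105, 1.377.
Z = Σ gᵢe^(−Eᵢ/kT) = 2·e^(−0) + 1·e^(−0.7202) + 1·e^(−0.7412) + 4·e^(−1.105) + 2·e^(−1.377) = 2.000 + 0.4867 + 0.4765 + 1.325 + 0.5047 = 4.793.
P₀ = g₀ e^(−E₀/kT) / Z = 2.000/4.793 = 0.42.

0.42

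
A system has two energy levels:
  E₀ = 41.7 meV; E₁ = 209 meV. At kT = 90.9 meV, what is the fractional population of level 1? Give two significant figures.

0.14

Eᵢ/kT = 0.4587, 2.299.
Z = Σ e^(−Eᵢ/kT) = e^(−0.4587) + e^(−2.299) = 0.6321 + 0.1004 = 0.7325.
P₁ = e^(−E₁/kT) / Z = 0.1004/0.7325 = 0.14.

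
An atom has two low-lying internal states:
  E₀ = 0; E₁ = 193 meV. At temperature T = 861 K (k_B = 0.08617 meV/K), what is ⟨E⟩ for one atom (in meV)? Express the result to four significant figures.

13.33 meV

k_BT = 0.08617 × 861 K = 74.1924 meV.
Eᵢ/kT = 0, 2.60134.
Z = Σ e^(−Eᵢ/kT) = e^(−0) + e^(−2.60134) = 1.00000 + 0.0741741 = 1.07417.
⟨E⟩ = Σ Eᵢ e^(−Eᵢ/kT) / Z = (0·1.00000 + 193·0.0741741) / 1.07417 = 13.33 meV.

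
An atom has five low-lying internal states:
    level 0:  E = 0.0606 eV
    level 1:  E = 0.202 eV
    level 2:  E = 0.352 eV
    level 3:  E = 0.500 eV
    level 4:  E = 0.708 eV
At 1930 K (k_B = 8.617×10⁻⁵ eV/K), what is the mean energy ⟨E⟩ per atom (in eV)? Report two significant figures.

k_BT = 8.617×10⁻⁵ × 1930 K = 0.1663 eV.
Eᵢ/kT = 0.3644, 1.215, 2.117, 3.007, 4.257.
Z = Σ e^(−Eᵢ/kT) = e^(−0.3644) + e^(−1.215) + e^(−2.117) + e^(−3.007) + e^(−4.257) = 0.6946 + 0.2967 + 0.1204 + 0.04944 + 0.01416 = 1.175.
⟨E⟩ = Σ Eᵢ e^(−Eᵢ/kT) / Z = (0.0606·0.6946 + 0.202·0.2967 + 0.352·0.1204 + 0.500·0.04944 + 0.708·0.01416) / 1.175 = 0.15 eV.

0.15 eV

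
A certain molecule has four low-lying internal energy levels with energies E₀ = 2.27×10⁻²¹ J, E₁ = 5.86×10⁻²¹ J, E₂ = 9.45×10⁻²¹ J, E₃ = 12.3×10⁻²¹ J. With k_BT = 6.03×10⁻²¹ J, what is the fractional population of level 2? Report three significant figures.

Eᵢ/kT = 0.37645, 0.97181, 1.5672, 2.0398.
Z = Σ e^(−Eᵢ/kT) = e^(−0.37645) + e^(−0.97181) + e^(−1.5672) + e^(−2.0398) = 0.68629 + 0.37840 + 0.20863 + 0.13005 = 1.4034.
P₂ = e^(−E₂/kT) / Z = 0.20863/1.4034 = 0.149.

0.149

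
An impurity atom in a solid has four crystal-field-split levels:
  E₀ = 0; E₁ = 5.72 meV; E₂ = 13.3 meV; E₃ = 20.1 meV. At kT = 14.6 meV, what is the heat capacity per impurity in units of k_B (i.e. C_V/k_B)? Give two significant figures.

0.22

Eᵢ/kT = 0, 0.3918, 0.9110, 1.377.
Z = Σ e^(−Eᵢ/kT) = e^(−0) + e^(−0.3918) + e^(−0.9110) + e^(−1.377) = 1.000 + 0.6758 + 0.4021 + 0.2523 = 2.330.
⟨E⟩ = 6.131 meV, ⟨E²⟩ = 83.76 meV².
C_V/k_B = (⟨E²⟩ − ⟨E⟩²)/(kT)² = (83.76 − 37.59)/213.2 = 0.22.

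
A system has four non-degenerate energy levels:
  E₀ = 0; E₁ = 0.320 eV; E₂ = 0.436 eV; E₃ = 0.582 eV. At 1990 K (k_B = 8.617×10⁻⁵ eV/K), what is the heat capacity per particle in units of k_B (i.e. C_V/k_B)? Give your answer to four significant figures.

0.9056

k_BT = 8.617×10⁻⁵ × 1990 K = 0.171478 eV.
Eᵢ/kT = 0, 1.86613, 2.54260, 3.39402.
Z = Σ e^(−Eᵢ/kT) = e^(−0) + e^(−1.86613) + e^(−2.54260) + e^(−3.39402) = 1.00000 + 0.154721 + 0.0786616 + 0.0335734 = 1.26696.
⟨E⟩ = 0.0815708 eV, ⟨E²⟩ = 0.0332835 eV².
C_V/k_B = (⟨E²⟩ − ⟨E⟩²)/(kT)² = (0.0332835 − 0.00665380)/0.0294047 = 0.9056.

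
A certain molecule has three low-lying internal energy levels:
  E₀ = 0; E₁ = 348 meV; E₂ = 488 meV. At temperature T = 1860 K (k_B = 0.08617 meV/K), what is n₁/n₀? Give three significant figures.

k_BT = 0.08617 × 1860 K = 160.28 meV.
n₁/n₀ = exp[−(E₁−E₀)/kT] = exp(−(348 meV)/(160.28 meV)) = exp(-2.1712) = 0.114.

0.114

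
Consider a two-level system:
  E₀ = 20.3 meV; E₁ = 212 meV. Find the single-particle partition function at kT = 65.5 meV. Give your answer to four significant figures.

Z = 0.7728

Eᵢ/kT = 0.309924, 3.23664.
Z = Σ e^(−Eᵢ/kT) = e^(−0.309924) + e^(−3.23664) = 0.733503 + 0.0392957 = 0.772799.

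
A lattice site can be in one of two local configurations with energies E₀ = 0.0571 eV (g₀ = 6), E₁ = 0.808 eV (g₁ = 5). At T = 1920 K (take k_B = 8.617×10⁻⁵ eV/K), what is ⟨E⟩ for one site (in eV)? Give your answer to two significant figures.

k_BT = 8.617×10⁻⁵ × 1920 K = 0.1654 eV.
Eᵢ/kT = 0.3452, 4.885.
Z = Σ gᵢe^(−Eᵢ/kT) = 6·e^(−0.3452) + 5·e^(−4.885) = 4.248 + 0.03780 = 4.286.
⟨E⟩ = Σ Eᵢ gᵢe^(−Eᵢ/kT) / Z = (0.0571·4.248 + 0.808·0.03780) / 4.286 = 0.064 eV.

0.064 eV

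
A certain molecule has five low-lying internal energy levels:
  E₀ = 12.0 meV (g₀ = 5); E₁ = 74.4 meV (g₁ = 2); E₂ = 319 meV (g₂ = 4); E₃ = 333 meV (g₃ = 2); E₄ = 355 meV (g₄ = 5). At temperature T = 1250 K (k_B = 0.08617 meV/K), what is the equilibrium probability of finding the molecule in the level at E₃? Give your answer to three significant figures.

k_BT = 0.08617 × 1250 K = 107.71 meV.
Eᵢ/kT = 0.11141, 0.69074, 2.9617, 3.0916, 3.2959.
Z = Σ gᵢe^(−Eᵢ/kT) = 5·e^(−0.11141) + 2·e^(−0.69074) + 4·e^(−2.9617) + 2·e^(−3.0916) + 5·e^(−3.2959) = 4.4729 + 1.0024 + 0.20692 + 0.090858 + 0.18517 = 5.9582.
P₃ = g₃ e^(−E₃/kT) / Z = 0.090858/5.9582 = 0.0152.

0.0152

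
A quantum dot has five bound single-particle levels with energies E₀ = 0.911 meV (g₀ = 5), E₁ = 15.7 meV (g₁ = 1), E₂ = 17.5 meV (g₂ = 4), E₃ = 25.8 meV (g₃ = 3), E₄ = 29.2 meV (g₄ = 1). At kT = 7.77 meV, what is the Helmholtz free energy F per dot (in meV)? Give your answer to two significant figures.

-13 meV

Eᵢ/kT = 0.1172, 2.021, 2.252, 3.320, 3.758.
Z = Σ gᵢe^(−Eᵢ/kT) = 5·e^(−0.1172) + 1·e^(−2.021) + 4·e^(−2.252) + 3·e^(−3.320) + 1·e^(−3.758) = 4.447 + 0.1325 + 0.4208 + 0.1085 + 0.02333 = 5.132.
F = −kT ln Z = −7.77 × ln(5.132) = −7.77 × 1.635 = -13 meV.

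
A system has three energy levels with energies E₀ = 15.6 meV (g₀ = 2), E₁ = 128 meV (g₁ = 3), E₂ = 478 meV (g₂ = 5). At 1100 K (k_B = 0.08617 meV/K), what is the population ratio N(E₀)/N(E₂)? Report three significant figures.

k_BT = 0.08617 × 1100 K = 94.787 meV.
n₀/n₂ = (g₀/g₂) exp[−(E₀−E₂)/kT] = (2/5) × exp(−(-462.4 meV)/(94.787 meV)) = (2/5) × exp(4.8783) = 52.6.

52.6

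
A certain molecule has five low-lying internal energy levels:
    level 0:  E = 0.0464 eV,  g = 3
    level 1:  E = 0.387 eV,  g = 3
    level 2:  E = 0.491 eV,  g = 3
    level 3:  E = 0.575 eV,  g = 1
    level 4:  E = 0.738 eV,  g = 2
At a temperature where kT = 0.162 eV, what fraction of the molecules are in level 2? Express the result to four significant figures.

0.05319

Eᵢ/kT = 0.286420, 2.38889, 3.03086, 3.54938, 4.55556.
Z = Σ gᵢe^(−Eᵢ/kT) = 3·e^(−0.286420) + 3·e^(−2.38889) + 3·e^(−3.03086) + 1·e^(−3.54938) + 2·e^(−4.55556) = 2.25284 + 0.275194 + 0.144822 + 0.0287425 + 0.0210172 = 2.72262.
P₂ = g₂ e^(−E₂/kT) / Z = 0.144822/2.72262 = 0.05319.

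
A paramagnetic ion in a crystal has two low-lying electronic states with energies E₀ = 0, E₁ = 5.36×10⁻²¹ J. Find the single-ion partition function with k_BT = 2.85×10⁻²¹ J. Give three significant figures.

Eᵢ/kT = 0, 1.8807.
Z = Σ e^(−Eᵢ/kT) = e^(−0) + e^(−1.8807) = 1.0000 + 0.15248 = 1.1525.

Z = 1.15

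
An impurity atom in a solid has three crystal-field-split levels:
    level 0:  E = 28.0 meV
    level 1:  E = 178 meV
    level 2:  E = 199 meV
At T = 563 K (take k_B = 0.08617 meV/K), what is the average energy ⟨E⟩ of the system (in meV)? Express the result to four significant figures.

k_BT = 0.08617 × 563 K = 48.5137 meV.
Eᵢ/kT = 0.577157, 3.66907, 4.10193.
Z = Σ e^(−Eᵢ/kT) = e^(−0.577157) + e^(−3.66907) + e^(−4.10193) = 0.561492 + 0.0255002 + 0.0165407 = 0.603533.
⟨E⟩ = Σ Eᵢ e^(−Eᵢ/kT) / Z = (28.0·0.561492 + 178·0.0255002 + 199·0.0165407) / 0.603533 = 39.02 meV.

39.02 meV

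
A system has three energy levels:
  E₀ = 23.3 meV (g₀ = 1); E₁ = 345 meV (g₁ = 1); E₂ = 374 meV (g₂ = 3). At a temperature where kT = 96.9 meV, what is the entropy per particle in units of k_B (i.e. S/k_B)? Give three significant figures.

Eᵢ/kT = 0.24045, 3.5604, 3.8596.
Z = Σ gᵢe^(−Eᵢ/kT) = 1·e^(−0.24045) + 1·e^(−3.5604) + 3·e^(−3.8596) = 0.78627 + 0.028427 + 0.063229 = 0.87793.
⟨E⟩ = Σ EᵢPᵢ = 58.974 meV.
S/k_B = ln Z + ⟨E⟩/kT = ln(0.87793) + 58.974/96.9 = -0.13019 + 0.60861 = 0.478.

0.478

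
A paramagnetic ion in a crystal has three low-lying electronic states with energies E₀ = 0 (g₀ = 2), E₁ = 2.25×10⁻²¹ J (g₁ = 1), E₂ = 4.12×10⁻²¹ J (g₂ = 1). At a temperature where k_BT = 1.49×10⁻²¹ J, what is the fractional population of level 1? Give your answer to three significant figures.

0.0967

Eᵢ/kT = 0, 1.5101, 2.7651.
Z = Σ gᵢe^(−Eᵢ/kT) = 2·e^(−0) + 1·e^(−1.5101) + 1·e^(−2.7651) = 2.0000 + 0.22089 + 0.062970 = 2.2839.
P₁ = g₁ e^(−E₁/kT) / Z = 0.22089/2.2839 = 0.0967.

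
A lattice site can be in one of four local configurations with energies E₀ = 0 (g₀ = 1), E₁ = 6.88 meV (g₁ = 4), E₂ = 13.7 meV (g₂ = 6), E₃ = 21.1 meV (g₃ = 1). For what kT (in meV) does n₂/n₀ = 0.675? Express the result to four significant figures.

n₂/n₀ = (g₂/g₀) exp[−(E₂−E₀)/kT] = 0.675.
⇒ (E₂−E₀)/kT = ln((6/1)/0.675) = ln(8.88889) = 2.18480.
kT = 13.7 meV / 2.18480 = 6.271 meV.

6.271 meV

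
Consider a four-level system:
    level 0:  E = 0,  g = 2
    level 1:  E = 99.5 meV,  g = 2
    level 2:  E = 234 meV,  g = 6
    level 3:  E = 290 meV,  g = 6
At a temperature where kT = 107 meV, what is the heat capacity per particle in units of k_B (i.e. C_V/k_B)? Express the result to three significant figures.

1.04

Eᵢ/kT = 0, 0.92991, 2.1869, 2.7103.
Z = Σ gᵢe^(−Eᵢ/kT) = 2·e^(−0) + 2·e^(−0.92991) + 6·e^(−2.1869) + 6·e^(−2.7103) = 2.0000 + 0.78918 + 0.67359 + 0.39910 = 3.8619.
⟨E⟩ = 91.116 meV, ⟨E²⟩ = 20265 meV².
C_V/k_B = (⟨E²⟩ − ⟨E⟩²)/(kT)² = (20265 − 8302.1)/11449 = 1.04.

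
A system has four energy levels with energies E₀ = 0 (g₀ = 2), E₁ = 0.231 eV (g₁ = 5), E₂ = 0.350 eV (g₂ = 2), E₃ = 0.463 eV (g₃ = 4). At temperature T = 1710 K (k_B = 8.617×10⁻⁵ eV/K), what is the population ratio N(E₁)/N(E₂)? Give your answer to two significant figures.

5.6

k_BT = 8.617×10⁻⁵ × 1710 K = 0.1474 eV.
n₁/n₂ = (g₁/g₂) exp[−(E₁−E₂)/kT] = (5/2) × exp(−(-0.119 eV)/(0.1474 eV)) = (5/2) × exp(0.8073) = 5.6.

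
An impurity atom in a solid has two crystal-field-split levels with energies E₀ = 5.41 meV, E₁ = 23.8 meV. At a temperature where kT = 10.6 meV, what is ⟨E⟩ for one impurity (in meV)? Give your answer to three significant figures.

Eᵢ/kT = 0.51038, 2.2453.
Z = Σ e^(−Eᵢ/kT) = e^(−0.51038) + e^(−2.2453) = 0.60027 + 0.10590 = 0.70617.
⟨E⟩ = Σ Eᵢ e^(−Eᵢ/kT) / Z = (5.41·0.60027 + 23.8·0.10590) / 0.70617 = 8.17 meV.

8.17 meV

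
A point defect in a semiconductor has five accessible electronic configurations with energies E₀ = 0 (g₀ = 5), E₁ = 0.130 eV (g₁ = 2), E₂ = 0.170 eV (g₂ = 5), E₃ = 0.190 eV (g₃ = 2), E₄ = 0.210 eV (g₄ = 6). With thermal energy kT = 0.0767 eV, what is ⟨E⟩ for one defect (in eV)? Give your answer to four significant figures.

Eᵢ/kT = 0, 1.69492, 2.21643, 2.47718, 2.73794.
Z = Σ gᵢe^(−Eᵢ/kT) = 5·e^(−0) + 2·e^(−1.69492) + 5·e^(−2.21643) + 2·e^(−2.47718) + 6·e^(−2.73794) = 5.00000 + 0.367228 + 0.544988 + 0.167959 + 0.388221 = 6.46840.
⟨E⟩ = Σ Eᵢ gᵢe^(−Eᵢ/kT) / Z = (0·5.00000 + 0.130·0.367228 + 0.170·0.544988 + 0.190·0.167959 + 0.210·0.388221) / 6.46840 = 0.03924 eV.

0.03924 eV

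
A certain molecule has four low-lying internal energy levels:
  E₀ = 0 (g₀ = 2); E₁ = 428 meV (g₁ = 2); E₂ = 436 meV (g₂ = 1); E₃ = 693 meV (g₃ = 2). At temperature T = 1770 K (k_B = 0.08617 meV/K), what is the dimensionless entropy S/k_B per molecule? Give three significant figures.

k_BT = 0.08617 × 1770 K = 152.52 meV.
Eᵢ/kT = 0, 2.8062, 2.8586, 4.5437.
Z = Σ gᵢe^(−Eᵢ/kT) = 2·e^(−0) + 2·e^(−2.8062) + 1·e^(−2.8586) + 2·e^(−4.5437) = 2.0000 + 0.12087 + 0.057349 + 0.021268 = 2.1995.
⟨E⟩ = Σ EᵢPᵢ = 41.589 meV.
S/k_B = ln Z + ⟨E⟩/kT = ln(2.1995) + 41.589/152.52 = 0.78823 + 0.27268 = 1.06.

1.06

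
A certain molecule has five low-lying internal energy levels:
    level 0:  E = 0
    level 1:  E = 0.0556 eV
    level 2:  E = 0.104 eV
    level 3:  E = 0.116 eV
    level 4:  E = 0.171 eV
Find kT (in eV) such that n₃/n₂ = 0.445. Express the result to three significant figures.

n₃/n₂ = exp[−(E₃−E₂)/kT] = 0.445.
⇒ (E₃−E₂)/kT = ln(1/0.445) = ln(2.2472) = 0.80968.
kT = 0.012 eV / 0.80968 = 0.0148 eV.

0.0148 eV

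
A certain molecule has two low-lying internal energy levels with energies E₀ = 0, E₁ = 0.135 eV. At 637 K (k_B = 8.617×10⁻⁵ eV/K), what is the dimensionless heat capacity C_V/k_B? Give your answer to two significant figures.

0.44

k_BT = 8.617×10⁻⁵ × 637 K = 0.05489 eV.
Eᵢ/kT = 0, 2.459.
Z = Σ e^(−Eᵢ/kT) = e^(−0) + e^(−2.459) = 1.000 + 0.08552 = 1.086.
⟨E⟩ = 0.01063 eV, ⟨E²⟩ = 0.001435 eV².
C_V/k_B = (⟨E²⟩ − ⟨E⟩²)/(kT)² = (0.001435 − 0.0001130)/0.003013 = 0.44.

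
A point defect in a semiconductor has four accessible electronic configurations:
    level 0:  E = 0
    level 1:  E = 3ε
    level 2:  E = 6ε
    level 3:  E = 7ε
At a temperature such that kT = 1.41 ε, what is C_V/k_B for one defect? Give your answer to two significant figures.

Eᵢ/kT = 0, 2.128, 4.255, 4.965.
Z = Σ e^(−Eᵢ/kT) = e^(−0) + e^(−2.128) + e^(−4.255) + e^(−4.965) = 1.000 + 0.1191 + 0.01419 + 0.006978 = 1.140.
⟨E⟩ = 0.4310 ε, ⟨E²⟩ = 1.688 ε².
C_V/k_B = (⟨E²⟩ − ⟨E⟩²)/(kT)² = (1.688 − 0.1858)/1.988 = 0.76.

0.76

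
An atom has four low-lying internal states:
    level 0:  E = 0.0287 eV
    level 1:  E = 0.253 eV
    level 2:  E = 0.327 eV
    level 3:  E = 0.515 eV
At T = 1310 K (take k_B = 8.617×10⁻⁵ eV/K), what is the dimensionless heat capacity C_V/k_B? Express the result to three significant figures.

k_BT = 8.617×10⁻⁵ × 1310 K = 0.11288 eV.
Eᵢ/kT = 0.25425, 2.2413, 2.8969, 4.5624.
Z = Σ e^(−Eᵢ/kT) = e^(−0.25425) + e^(−2.2413) + e^(−2.8969) + e^(−4.5624) = 0.77550 + 0.10632 + 0.055194 + 0.010437 = 0.94745.
⟨E⟩ = 0.076605 eV, ⟨E²⟩ = 0.017008 eV².
C_V/k_B = (⟨E²⟩ − ⟨E⟩²)/(kT)² = (0.017008 − 0.0058683)/0.012742 = 0.874.

0.874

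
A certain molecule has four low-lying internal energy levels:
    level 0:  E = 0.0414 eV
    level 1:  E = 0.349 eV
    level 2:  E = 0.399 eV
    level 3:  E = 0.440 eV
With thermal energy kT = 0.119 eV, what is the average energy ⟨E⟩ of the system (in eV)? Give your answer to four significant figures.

0.08873 eV

Eᵢ/kT = 0.347899, 2.93277, 3.35294, 3.69748.
Z = Σ e^(−Eᵢ/kT) = e^(−0.347899) + e^(−2.93277) + e^(−3.35294) + e^(−3.69748) = 0.706170 + 0.0532493 + 0.0349814 + 0.0247859 = 0.819187.
⟨E⟩ = Σ Eᵢ e^(−Eᵢ/kT) / Z = (0.0414·0.706170 + 0.349·0.0532493 + 0.399·0.0349814 + 0.440·0.0247859) / 0.819187 = 0.08873 eV.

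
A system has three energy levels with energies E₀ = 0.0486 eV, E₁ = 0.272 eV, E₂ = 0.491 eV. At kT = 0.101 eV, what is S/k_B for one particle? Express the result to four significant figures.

0.3799

Eᵢ/kT = 0.481188, 2.69307, 4.86139.
Z = Σ e^(−Eᵢ/kT) = e^(−0.481188) + e^(−2.69307) + e^(−4.86139) = 0.618049 + 0.0676729 + 0.00773972 = 0.693462.
⟨E⟩ = Σ EᵢPᵢ = 0.0753385 eV.
S/k_B = ln Z + ⟨E⟩/kT = ln(0.693462) + 0.0753385/0.101 = -0.366059 + 0.745926 = 0.3799.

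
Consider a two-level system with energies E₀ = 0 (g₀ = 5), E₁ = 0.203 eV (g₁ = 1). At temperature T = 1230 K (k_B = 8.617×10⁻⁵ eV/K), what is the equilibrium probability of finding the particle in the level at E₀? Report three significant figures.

k_BT = 8.617×10⁻⁵ × 1230 K = 0.10599 eV.
Eᵢ/kT = 0, 1.9153.
Z = Σ gᵢe^(−Eᵢ/kT) = 5·e^(−0) + 1·e^(−1.9153) = 5.0000 + 0.14730 = 5.1473.
P₀ = g₀ e^(−E₀/kT) / Z = 5.0000/5.1473 = 0.971.

0.971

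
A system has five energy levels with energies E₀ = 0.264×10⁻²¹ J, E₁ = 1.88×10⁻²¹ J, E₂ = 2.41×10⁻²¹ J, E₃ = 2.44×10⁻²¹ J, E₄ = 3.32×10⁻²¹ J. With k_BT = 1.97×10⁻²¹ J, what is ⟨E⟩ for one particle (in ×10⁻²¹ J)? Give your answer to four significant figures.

Eᵢ/kT = 0.134010, 0.954315, 1.22335, 1.23858, 1.68528.
Z = Σ e^(−Eᵢ/kT) = e^(−0.134010) + e^(−0.954315) + e^(−1.22335) + e^(−1.23858) + e^(−1.68528) = 0.874581 + 0.385076 + 0.294243 + 0.289795 + 0.185393 = 2.02909.
⟨E⟩ = Σ Eᵢ e^(−Eᵢ/kT) / Z = (0.264·0.874581 + 1.88·0.385076 + 2.41·0.294243 + 2.44·0.289795 + 3.32·0.185393) / 2.02909 = 1.472 ×10⁻²¹ J.

1.472 ×10⁻²¹ J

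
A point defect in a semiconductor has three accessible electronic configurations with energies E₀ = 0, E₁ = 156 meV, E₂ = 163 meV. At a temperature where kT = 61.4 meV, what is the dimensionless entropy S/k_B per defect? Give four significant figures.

0.4757

Eᵢ/kT = 0, 2.54072, 2.65472.
Z = Σ e^(−Eᵢ/kT) = e^(−0) + e^(−2.54072) + e^(−2.65472) = 1.00000 + 0.0788096 + 0.0703185 = 1.14913.
⟨E⟩ = Σ EᵢPᵢ = 20.6732 meV.
S/k_B = ln Z + ⟨E⟩/kT = ln(1.14913) + 20.6732/61.4 = 0.139005 + 0.336697 = 0.4757.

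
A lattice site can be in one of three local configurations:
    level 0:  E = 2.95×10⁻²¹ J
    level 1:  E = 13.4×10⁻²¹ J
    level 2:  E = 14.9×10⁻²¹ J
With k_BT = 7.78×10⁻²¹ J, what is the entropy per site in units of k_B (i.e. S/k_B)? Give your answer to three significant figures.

0.851

Eᵢ/kT = 0.37918, 1.7224, 1.9152.
Z = Σ e^(−Eᵢ/kT) = e^(−0.37918) + e^(−1.7224) + e^(−1.9152) = 0.68442 + 0.17864 + 0.14731 = 1.0104.
⟨E⟩ = Σ EᵢPᵢ = 6.5397 ×10⁻²¹ J.
S/k_B = ln Z + ⟨E⟩/kT = ln(1.0104) + 6.5397/7.78 = 0.010346 + 0.84058 = 0.851.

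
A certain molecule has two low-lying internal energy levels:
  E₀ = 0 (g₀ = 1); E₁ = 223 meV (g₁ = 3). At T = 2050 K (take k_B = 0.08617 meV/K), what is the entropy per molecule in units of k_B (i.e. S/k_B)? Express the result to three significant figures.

k_BT = 0.08617 × 2050 K = 176.65 meV.
Eᵢ/kT = 0, 1.2624.
Z = Σ gᵢe^(−Eᵢ/kT) = 1·e^(−0) + 3·e^(−1.2624) = 1.0000 + 0.84892 = 1.8489.
⟨E⟩ = Σ EᵢPᵢ = 102.39 meV.
S/k_B = ln Z + ⟨E⟩/kT = ln(1.8489) + 102.39/176.65 = 0.61459 + 0.57962 = 1.19.

1.19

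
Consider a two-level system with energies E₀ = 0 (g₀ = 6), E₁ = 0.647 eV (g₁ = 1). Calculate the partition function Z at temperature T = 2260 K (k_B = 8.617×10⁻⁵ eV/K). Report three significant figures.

Z = 6.04

k_BT = 8.617×10⁻⁵ × 2260 K = 0.19474 eV.
Eᵢ/kT = 0, 3.3224.
Z = Σ gᵢe^(−Eᵢ/kT) = 6·e^(−0) + 1·e^(−3.3224) = 6.0000 + 0.036066 = 6.0361.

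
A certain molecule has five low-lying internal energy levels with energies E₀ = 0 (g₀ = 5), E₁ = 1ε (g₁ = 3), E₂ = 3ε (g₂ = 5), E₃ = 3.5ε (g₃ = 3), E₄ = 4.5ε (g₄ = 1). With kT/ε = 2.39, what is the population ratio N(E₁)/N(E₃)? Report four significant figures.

2.846

n₁/n₃ = (g₁/g₃) exp[−(E₁−E₃)/kT] = (3/3) × exp(−(-2.5ε)/(2.39ε)) = (3/3) × exp(1.04603) = 2.846.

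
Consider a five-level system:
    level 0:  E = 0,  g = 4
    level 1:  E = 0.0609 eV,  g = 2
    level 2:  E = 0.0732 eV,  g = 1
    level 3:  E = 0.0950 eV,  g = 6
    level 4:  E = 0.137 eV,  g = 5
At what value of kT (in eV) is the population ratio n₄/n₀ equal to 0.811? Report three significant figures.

0.317 eV

n₄/n₀ = (g₄/g₀) exp[−(E₄−E₀)/kT] = 0.811.
⇒ (E₄−E₀)/kT = ln((5/4)/0.811) = ln(1.5413) = 0.43263.
kT = 0.137 eV / 0.43263 = 0.317 eV.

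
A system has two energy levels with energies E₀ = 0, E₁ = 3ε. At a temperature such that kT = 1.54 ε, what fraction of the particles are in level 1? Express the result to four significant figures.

0.1248

Eᵢ/kT = 0, 1.94805.
Z = Σ e^(−Eᵢ/kT) = e^(−0) + e^(−1.94805) = 1.00000 + 0.142552 = 1.14255.
P₁ = e^(−E₁/kT) / Z = 0.142552/1.14255 = 0.1248.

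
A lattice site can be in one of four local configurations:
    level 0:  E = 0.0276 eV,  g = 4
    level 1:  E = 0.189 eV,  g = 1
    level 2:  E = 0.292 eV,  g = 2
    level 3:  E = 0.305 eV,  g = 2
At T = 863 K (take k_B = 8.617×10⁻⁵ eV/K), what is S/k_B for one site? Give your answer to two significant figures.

k_BT = 8.617×10⁻⁵ × 863 K = 0.07436 eV.
Eᵢ/kT = 0.3712, 2.542, 3.927, 4.102.
Z = Σ gᵢe^(−Eᵢ/kT) = 4·e^(−0.3712) + 1·e^(−2.542) + 2·e^(−3.927) + 2·e^(−4.102) = 2.760 + 0.07871 + 0.03941 + 0.03308 = 2.911.
⟨E⟩ = Σ EᵢPᵢ = 0.03870 eV.
S/k_B = ln Z + ⟨E⟩/kT = ln(2.911) + 0.03870/0.07436 = 1.068 + 0.5204 = 1.6.

1.6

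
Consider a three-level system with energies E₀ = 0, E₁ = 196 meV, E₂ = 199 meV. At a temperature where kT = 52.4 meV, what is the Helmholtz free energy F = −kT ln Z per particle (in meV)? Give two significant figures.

-2.4 meV

Eᵢ/kT = 0, 3.740, 3.798.
Z = Σ e^(−Eᵢ/kT) = e^(−0) + e^(−3.740) + e^(−3.798) = 1.000 + 0.02375 + 0.02242 = 1.046.
F = −kT ln Z = −52.4 × ln(1.046) = −52.4 × 0.04497 = -2.4 meV.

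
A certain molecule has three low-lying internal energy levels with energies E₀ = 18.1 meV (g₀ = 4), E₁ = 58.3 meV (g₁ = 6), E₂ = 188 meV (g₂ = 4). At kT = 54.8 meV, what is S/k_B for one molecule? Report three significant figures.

2.33

Eᵢ/kT = 0.33029, 1.0639, 3.4307.
Z = Σ gᵢe^(−Eᵢ/kT) = 4·e^(−0.33029) + 6·e^(−1.0639) + 4·e^(−3.4307) = 2.8749 + 2.0706 + 0.12946 = 5.0750.
⟨E⟩ = Σ EᵢPᵢ = 38.835 meV.
S/k_B = ln Z + ⟨E⟩/kT = ln(5.0750) + 38.835/54.8 = 1.6243 + 0.70867 = 2.33.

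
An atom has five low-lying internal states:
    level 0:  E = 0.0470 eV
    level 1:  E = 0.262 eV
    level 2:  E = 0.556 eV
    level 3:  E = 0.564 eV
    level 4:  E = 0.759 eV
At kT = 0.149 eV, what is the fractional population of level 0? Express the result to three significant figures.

Eᵢ/kT = 0.31544, 1.7584, 3.7315, 3.7852, 5.0940.
Z = Σ e^(−Eᵢ/kT) = e^(−0.31544) + e^(−1.7584) + e^(−3.7315) + e^(−3.7852) + e^(−5.0940) = 0.72947 + 0.17232 + 0.023957 + 0.022704 + 0.0061334 = 0.95458.
P₀ = e^(−E₀/kT) / Z = 0.72947/0.95458 = 0.764.

0.764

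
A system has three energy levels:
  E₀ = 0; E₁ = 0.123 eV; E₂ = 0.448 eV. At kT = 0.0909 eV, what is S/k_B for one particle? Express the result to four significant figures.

Eᵢ/kT = 0, 1.35314, 4.92849.
Z = Σ e^(−Eᵢ/kT) = e^(−0) + e^(−1.35314) + e^(−4.92849) = 1.00000 + 0.258428 + 0.00723742 = 1.26567.
⟨E⟩ = Σ EᵢPᵢ = 0.0276763 eV.
S/k_B = ln Z + ⟨E⟩/kT = ln(1.26567) + 0.0276763/0.0909 = 0.235602 + 0.304470 = 0.5401.

0.5401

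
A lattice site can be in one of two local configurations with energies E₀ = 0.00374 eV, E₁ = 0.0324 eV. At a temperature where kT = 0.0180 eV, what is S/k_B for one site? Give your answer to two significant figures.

0.45

Eᵢ/kT = 0.2078, 1.800.
Z = Σ e^(−Eᵢ/kT) = e^(−0.2078) + e^(−1.800) = 0.8124 + 0.1653 = 0.9777.
⟨E⟩ = Σ EᵢPᵢ = 0.008586 eV.
S/k_B = ln Z + ⟨E⟩/kT = ln(0.9777) + 0.008586/0.0180 = -0.02255 + 0.4770 = 0.45.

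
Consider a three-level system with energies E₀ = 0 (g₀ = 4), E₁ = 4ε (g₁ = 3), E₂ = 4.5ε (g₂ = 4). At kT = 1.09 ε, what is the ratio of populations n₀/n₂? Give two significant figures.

n₀/n₂ = (g₀/g₂) exp[−(E₀−E₂)/kT] = (4/4) × exp(−(-4.5ε)/(1.09ε)) = (4/4) × exp(4.128) = 62.

62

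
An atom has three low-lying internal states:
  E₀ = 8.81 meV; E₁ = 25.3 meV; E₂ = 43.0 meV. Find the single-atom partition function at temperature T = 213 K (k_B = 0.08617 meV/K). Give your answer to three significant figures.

k_BT = 0.08617 × 213 K = 18.354 meV.
Eᵢ/kT = 0.48000, 1.3784, 2.3428.
Z = Σ e^(−Eᵢ/kT) = e^(−0.48000) + e^(−1.3784) + e^(−2.3428) = 0.61878 + 0.25198 + 0.096058 = 0.96682.

Z = 0.967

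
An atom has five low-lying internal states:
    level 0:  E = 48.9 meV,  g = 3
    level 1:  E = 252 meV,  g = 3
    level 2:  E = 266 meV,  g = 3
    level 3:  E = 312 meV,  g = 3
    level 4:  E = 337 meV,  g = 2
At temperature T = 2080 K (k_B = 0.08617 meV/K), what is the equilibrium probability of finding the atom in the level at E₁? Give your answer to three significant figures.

k_BT = 0.08617 × 2080 K = 179.23 meV.
Eᵢ/kT = 0.27283, 1.4060, 1.4841, 1.7408, 1.8803.
Z = Σ gᵢe^(−Eᵢ/kT) = 3·e^(−0.27283) + 3·e^(−1.4060) + 3·e^(−1.4841) + 3·e^(−1.7408) + 2·e^(−1.8803) = 2.2837 + 0.73537 + 0.68012 + 0.52614 + 0.30509 = 4.5304.
P₁ = g₁ e^(−E₁/kT) / Z = 0.73537/4.5304 = 0.162.

0.162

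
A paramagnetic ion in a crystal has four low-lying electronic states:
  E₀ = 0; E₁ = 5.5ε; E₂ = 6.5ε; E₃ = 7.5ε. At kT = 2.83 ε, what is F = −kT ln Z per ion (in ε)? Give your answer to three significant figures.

-0.774 ε

Eᵢ/kT = 0, 1.9435, 2.2968, 2.6502.
Z = Σ e^(−Eᵢ/kT) = e^(−0) + e^(−1.9435) + e^(−2.2968) + e^(−2.6502) = 1.0000 + 0.14320 + 0.10058 + 0.070637 = 1.3144.
F = −kT ln Z = −2.83 × ln(1.3144) = −2.83 × 0.27338 = -0.774 ε.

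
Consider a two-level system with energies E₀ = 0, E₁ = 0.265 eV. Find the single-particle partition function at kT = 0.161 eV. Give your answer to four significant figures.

Eᵢ/kT = 0, 1.64596.
Z = Σ e^(−Eᵢ/kT) = e^(−0) + e^(−1.64596) = 1.00000 + 0.192827 = 1.19283.

Z = 1.193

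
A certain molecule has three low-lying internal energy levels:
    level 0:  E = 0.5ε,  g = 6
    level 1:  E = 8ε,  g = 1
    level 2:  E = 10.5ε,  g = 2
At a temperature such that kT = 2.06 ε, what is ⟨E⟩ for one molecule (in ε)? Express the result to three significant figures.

Eᵢ/kT = 0.24272, 3.8835, 5.0971.
Z = Σ gᵢe^(−Eᵢ/kT) = 6·e^(−0.24272) + 1·e^(−3.8835) + 2·e^(−5.0971) = 4.7069 + 0.020579 + 0.012229 = 4.7397.
⟨E⟩ = Σ Eᵢ gᵢe^(−Eᵢ/kT) / Z = (0.5·4.7069 + 8·0.020579 + 10.5·0.012229) / 4.7397 = 0.558 ε.

0.558 ε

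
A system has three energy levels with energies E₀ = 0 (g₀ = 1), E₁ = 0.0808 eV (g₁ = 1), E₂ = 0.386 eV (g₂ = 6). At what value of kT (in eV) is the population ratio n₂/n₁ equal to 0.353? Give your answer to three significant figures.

n₂/n₁ = (g₂/g₁) exp[−(E₂−E₁)/kT] = 0.353.
⇒ (E₂−E₁)/kT = ln((6/1)/0.353) = ln(16.997) = 2.8330.
kT = 0.3052 eV / 2.8330 = 0.108 eV.

0.108 eV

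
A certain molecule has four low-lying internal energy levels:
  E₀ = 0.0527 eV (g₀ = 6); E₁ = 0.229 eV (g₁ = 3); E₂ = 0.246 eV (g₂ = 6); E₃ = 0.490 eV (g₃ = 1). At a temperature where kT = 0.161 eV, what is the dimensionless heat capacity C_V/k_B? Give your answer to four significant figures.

0.3330

Eᵢ/kT = 0.327329, 1.42236, 1.52795, 3.04348.
Z = Σ gᵢe^(−Eᵢ/kT) = 6·e^(−0.327329) + 3·e^(−1.42236) + 6·e^(−1.52795) + 1·e^(−3.04348) = 4.32508 + 0.723433 + 1.30188 + 0.0476687 = 6.39806.
⟨E⟩ = 0.115225 eV, ⟨E²⟩ = 0.0219097 eV².
C_V/k_B = (⟨E²⟩ − ⟨E⟩²)/(kT)² = (0.0219097 − 0.0132768)/0.0259210 = 0.3330.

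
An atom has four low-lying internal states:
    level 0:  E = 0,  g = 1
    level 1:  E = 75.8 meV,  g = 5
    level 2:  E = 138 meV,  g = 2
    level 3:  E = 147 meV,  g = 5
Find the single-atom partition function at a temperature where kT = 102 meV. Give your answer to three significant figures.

Eᵢ/kT = 0, 0.74314, 1.3529, 1.4412.
Z = Σ gᵢe^(−Eᵢ/kT) = 1·e^(−0) + 5·e^(−0.74314) + 2·e^(−1.3529) + 5·e^(−1.4412) = 1.0000 + 2.3781 + 0.51698 + 1.1832 = 5.0783.

Z = 5.08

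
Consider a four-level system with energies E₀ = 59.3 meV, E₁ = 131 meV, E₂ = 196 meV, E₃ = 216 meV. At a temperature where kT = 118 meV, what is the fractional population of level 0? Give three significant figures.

0.471

Eᵢ/kT = 0.50254, 1.1102, 1.6610, 1.8305.
Z = Σ e^(−Eᵢ/kT) = e^(−0.50254) + e^(−1.1102) + e^(−1.6610) + e^(−1.8305) = 0.60499 + 0.32949 + 0.18995 + 0.16033 = 1.2848.
P₀ = e^(−E₀/kT) / Z = 0.60499/1.2848 = 0.471.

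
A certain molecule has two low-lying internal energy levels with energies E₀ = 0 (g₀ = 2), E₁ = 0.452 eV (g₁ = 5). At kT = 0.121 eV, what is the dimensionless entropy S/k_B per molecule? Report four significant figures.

0.9614

Eᵢ/kT = 0, 3.73554.
Z = Σ gᵢe^(−Eᵢ/kT) = 2·e^(−0) + 5·e^(−3.73554) = 2.00000 + 0.119301 = 2.11930.
⟨E⟩ = Σ EᵢPᵢ = 0.0254443 eV.
S/k_B = ln Z + ⟨E⟩/kT = ln(2.11930) + 0.0254443/0.121 = 0.751086 + 0.210283 = 0.9614.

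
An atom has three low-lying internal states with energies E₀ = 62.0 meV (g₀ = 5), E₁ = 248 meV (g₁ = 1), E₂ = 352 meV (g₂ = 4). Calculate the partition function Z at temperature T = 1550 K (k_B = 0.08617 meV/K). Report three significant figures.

k_BT = 0.08617 × 1550 K = 133.56 meV.
Eᵢ/kT = 0.46421, 1.8568, 2.6355.
Z = Σ gᵢe^(−Eᵢ/kT) = 5·e^(−0.46421) + 1·e^(−1.8568) + 4·e^(−2.6355) = 3.1432 + 0.15617 + 0.28673 = 3.5861.

Z = 3.59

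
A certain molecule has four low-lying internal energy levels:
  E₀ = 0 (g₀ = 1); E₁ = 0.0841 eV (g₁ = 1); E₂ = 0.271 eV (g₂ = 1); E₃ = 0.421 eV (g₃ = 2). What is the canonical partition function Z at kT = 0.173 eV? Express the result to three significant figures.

Z = 2.00

Eᵢ/kT = 0, 0.48613, 1.5665, 2.4335.
Z = Σ gᵢe^(−Eᵢ/kT) = 1·e^(−0) + 1·e^(−0.48613) + 1·e^(−1.5665) + 2·e^(−2.4335) = 1.0000 + 0.61500 + 0.20877 + 0.17546 = 1.9992.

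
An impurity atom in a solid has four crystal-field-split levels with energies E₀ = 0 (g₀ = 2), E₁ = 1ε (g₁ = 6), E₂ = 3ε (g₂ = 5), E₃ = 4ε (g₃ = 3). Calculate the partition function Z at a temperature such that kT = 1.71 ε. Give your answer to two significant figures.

Z = 6.5

Eᵢ/kT = 0, 0.5848, 1.754, 2.339.
Z = Σ gᵢe^(−Eᵢ/kT) = 2·e^(−0) + 6·e^(−0.5848) + 5·e^(−1.754) + 3·e^(−2.339) = 2.000 + 3.343 + 0.8654 + 0.2893 = 6.498.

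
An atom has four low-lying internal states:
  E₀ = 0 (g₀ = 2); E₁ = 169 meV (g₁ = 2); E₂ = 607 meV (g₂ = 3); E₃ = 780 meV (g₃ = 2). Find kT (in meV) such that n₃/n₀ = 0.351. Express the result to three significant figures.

n₃/n₀ = (g₃/g₀) exp[−(E₃−E₀)/kT] = 0.351.
⇒ (E₃−E₀)/kT = ln((2/2)/0.351) = ln(2.8490) = 1.0470.
kT = 780 meV / 1.0470 = 745 meV.

745 meV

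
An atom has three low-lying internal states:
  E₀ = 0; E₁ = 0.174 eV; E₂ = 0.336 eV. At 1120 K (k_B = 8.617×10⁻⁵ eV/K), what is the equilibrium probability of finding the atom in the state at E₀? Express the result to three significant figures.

k_BT = 8.617×10⁻⁵ × 1120 K = 0.096510 eV.
Eᵢ/kT = 0, 1.8029, 3.4815.
Z = Σ e^(−Eᵢ/kT) = e^(−0) + e^(−1.8029) + e^(−3.4815) = 1.0000 + 0.16482 + 0.030761 = 1.1956.
P₀ = e^(−E₀/kT) / Z = 1.0000/1.1956 = 0.836.

0.836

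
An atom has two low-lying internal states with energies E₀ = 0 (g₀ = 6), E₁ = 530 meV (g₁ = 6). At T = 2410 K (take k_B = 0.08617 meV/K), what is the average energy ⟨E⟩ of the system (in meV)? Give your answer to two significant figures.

38 meV

k_BT = 0.08617 × 2410 K = 207.7 meV.
Eᵢ/kT = 0, 2.552.
Z = Σ gᵢe^(−Eᵢ/kT) = 6·e^(−0) + 6·e^(−2.552) = 6.000 + 0.4676 = 6.468.
⟨E⟩ = Σ Eᵢ gᵢe^(−Eᵢ/kT) / Z = (0·6.000 + 530·0.4676) / 6.468 = 38 meV.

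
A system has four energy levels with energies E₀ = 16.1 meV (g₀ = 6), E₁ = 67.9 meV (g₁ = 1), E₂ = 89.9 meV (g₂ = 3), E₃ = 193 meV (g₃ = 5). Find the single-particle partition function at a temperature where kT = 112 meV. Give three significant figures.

Z = 7.98

Eᵢ/kT = 0.14375, 0.60625, 0.80268, 1.7232.
Z = Σ gᵢe^(−Eᵢ/kT) = 6·e^(−0.14375) + 1·e^(−0.60625) + 3·e^(−0.80268) + 5·e^(−1.7232) = 5.1966 + 0.54539 + 1.3444 + 0.89247 = 7.9789.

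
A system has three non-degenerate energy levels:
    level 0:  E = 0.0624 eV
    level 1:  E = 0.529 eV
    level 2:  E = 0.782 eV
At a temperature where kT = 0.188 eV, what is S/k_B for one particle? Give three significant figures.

Eᵢ/kT = 0.33191, 2.8138, 4.1596.
Z = Σ e^(−Eᵢ/kT) = e^(−0.33191) + e^(−2.8138) + e^(−4.1596) = 0.71755 + 0.059977 + 0.015614 = 0.79314.
⟨E⟩ = Σ EᵢPᵢ = 0.11185 eV.
S/k_B = ln Z + ⟨E⟩/kT = ln(0.79314) + 0.11185/0.188 = -0.23176 + 0.59495 = 0.363.

0.363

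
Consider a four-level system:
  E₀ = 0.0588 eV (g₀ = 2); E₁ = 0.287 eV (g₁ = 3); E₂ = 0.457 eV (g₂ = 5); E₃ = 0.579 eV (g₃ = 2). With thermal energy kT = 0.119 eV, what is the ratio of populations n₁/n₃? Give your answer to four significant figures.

n₁/n₃ = (g₁/g₃) exp[−(E₁−E₃)/kT] = (3/2) × exp(−(-0.292 eV)/(0.119 eV)) = (3/2) × exp(2.45378) = 17.45.

17.45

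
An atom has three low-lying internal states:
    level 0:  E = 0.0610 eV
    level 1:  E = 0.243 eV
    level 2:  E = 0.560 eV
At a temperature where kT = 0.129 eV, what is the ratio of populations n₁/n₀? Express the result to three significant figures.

n₁/n₀ = exp[−(E₁−E₀)/kT] = exp(−(0.1820 eV)/(0.129 eV)) = exp(-1.4109) = 0.244.

0.244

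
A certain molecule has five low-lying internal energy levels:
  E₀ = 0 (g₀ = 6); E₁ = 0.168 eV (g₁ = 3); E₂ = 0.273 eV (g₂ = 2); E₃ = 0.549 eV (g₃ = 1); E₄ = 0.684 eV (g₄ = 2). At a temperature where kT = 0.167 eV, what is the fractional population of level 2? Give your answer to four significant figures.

0.05160

Eᵢ/kT = 0, 1.00599, 1.63473, 3.28743, 4.09581.
Z = Σ gᵢe^(−Eᵢ/kT) = 6·e^(−0) + 3·e^(−1.00599) + 2·e^(−1.63473) + 1·e^(−3.28743) + 2·e^(−4.09581) = 6.00000 + 1.09705 + 0.390010 + 0.0373497 + 0.0332845 = 7.55769.
P₂ = g₂ e^(−E₂/kT) / Z = 0.390010/7.55769 = 0.05160.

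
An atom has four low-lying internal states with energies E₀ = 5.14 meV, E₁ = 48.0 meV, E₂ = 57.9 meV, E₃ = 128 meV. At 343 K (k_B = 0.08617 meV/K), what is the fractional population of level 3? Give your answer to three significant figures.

0.0110

k_BT = 0.08617 × 343 K = 29.556 meV.
Eᵢ/kT = 0.17391, 1.6240, 1.9590, 4.3308.
Z = Σ e^(−Eᵢ/kT) = e^(−0.17391) + e^(−1.6240) + e^(−1.9590) + e^(−4.3308) = 0.84037 + 0.19711 + 0.14100 + 0.013157 = 1.1916.
P₃ = e^(−E₃/kT) / Z = 0.013157/1.1916 = 0.0110.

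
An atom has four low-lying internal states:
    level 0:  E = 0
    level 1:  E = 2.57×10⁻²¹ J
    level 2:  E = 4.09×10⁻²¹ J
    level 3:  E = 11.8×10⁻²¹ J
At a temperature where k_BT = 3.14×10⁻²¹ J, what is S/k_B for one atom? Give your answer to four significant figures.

Eᵢ/kT = 0, 0.818471, 1.30255, 3.75796.
Z = Σ e^(−Eᵢ/kT) = e^(−0) + e^(−0.818471) + e^(−1.30255) + e^(−3.75796) = 1.00000 + 0.441106 + 0.271838 + 0.0233313 = 1.73628.
⟨E⟩ = Σ EᵢPᵢ = 1.45182 ×10⁻²¹ J.
S/k_B = ln Z + ⟨E⟩/kT = ln(1.73628) + 1.45182/3.14 = 0.551745 + 0.462363 = 1.014.

1.014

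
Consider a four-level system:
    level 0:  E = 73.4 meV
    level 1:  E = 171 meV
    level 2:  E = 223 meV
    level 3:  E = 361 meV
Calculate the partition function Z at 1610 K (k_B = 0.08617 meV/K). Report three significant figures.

k_BT = 0.08617 × 1610 K = 138.73 meV.
Eᵢ/kT = 0.52909, 1.2326, 1.6074, 2.6022.
Z = Σ e^(−Eᵢ/kT) = e^(−0.52909) + e^(−1.2326) + e^(−1.6074) + e^(−2.6022) = 0.58914 + 0.29153 + 0.20041 + 0.074110 = 1.1552.

Z = 1.16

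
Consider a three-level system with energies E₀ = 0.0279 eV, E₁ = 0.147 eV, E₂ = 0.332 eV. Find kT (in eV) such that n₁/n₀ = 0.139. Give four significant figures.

n₁/n₀ = exp[−(E₁−E₀)/kT] = 0.139.
⇒ (E₁−E₀)/kT = ln(1/0.139) = ln(7.19424) = 1.97328.
kT = 0.1191 eV / 1.97328 = 0.06036 eV.

0.06036 eV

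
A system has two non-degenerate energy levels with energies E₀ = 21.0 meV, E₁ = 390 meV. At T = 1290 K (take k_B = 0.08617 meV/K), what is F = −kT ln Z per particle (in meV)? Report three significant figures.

17.1 meV

k_BT = 0.08617 × 1290 K = 111.16 meV.
Eᵢ/kT = 0.18892, 3.5085.
Z = Σ e^(−Eᵢ/kT) = e^(−0.18892) + e^(−3.5085) = 0.82785 + 0.029942 = 0.85779.
F = −kT ln Z = −111.16 × ln(0.85779) = −111.16 × -0.15340 = 17.1 meV.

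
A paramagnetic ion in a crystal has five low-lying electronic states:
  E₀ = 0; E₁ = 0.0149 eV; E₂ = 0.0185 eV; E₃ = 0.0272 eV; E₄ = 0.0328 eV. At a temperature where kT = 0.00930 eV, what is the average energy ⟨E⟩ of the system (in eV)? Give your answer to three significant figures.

Eᵢ/kT = 0, 1.6022, 1.9892, 2.9247, 3.5269.
Z = Σ e^(−Eᵢ/kT) = e^(−0) + e^(−1.6022) + e^(−1.9892) + e^(−2.9247) + e^(−3.5269) = 1.0000 + 0.20145 + 0.13680 + 0.053681 + 0.029396 = 1.4213.
⟨E⟩ = Σ Eᵢ e^(−Eᵢ/kT) / Z = (0·1.0000 + 0.0149·0.20145 + 0.0185·0.13680 + 0.0272·0.053681 + 0.0328·0.029396) / 1.4213 = 0.00560 eV.

0.00560 eV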